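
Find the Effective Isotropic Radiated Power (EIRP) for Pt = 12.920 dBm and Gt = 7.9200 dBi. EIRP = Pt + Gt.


EIRP = Pt + Gt = 12.920 + 7.9200 = 20.84 dBm

20.84 dBm


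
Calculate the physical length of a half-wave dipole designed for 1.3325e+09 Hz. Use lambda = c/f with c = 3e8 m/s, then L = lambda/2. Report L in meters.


lambda = c / f = 3.0000e+08 / 1.3325e+09 = 0.2251407 m
L = lambda / 2 = 0.2251407 / 2 = 0.1126 m

0.1126 m


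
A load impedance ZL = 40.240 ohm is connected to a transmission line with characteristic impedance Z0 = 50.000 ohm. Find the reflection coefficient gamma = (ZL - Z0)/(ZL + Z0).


gamma = (40.240 - 50.000) / (40.240 + 50.000) = -0.1082

-0.1082


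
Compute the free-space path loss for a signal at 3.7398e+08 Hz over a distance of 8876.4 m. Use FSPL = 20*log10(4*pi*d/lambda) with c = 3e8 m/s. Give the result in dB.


lambda = c / f = 3.0000e+08 / 3.7398e+08 = 0.8021819 m
FSPL = 20 * log10(4*pi*8876.4/0.8021819) = 102.9 dB

102.9 dB


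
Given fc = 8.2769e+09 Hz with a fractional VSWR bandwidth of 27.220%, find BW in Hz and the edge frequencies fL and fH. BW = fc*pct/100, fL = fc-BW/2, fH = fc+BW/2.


BW = 8.2769e+09 * 27.220/100 = 2.252972e+09 Hz
fL = 8.2769e+09 - 2.252972e+09/2 = 7.150e+09 Hz
fH = 8.2769e+09 + 2.252972e+09/2 = 9.403e+09 Hz

BW=2.253e+09 Hz, fL=7.150e+09 Hz, fH=9.403e+09 Hz


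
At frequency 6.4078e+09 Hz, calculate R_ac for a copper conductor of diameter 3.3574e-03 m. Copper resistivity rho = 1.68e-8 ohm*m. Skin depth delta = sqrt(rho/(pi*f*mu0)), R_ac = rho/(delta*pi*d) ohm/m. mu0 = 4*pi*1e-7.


delta = sqrt(1.68e-8 / (pi * 6.4078e+09 * 4*pi*1e-7)) = 8.149300e-07 m
R_ac = 1.68e-8 / (8.149300e-07 * pi * 3.3574e-03) = 1.955 ohm/m

1.955 ohm/m


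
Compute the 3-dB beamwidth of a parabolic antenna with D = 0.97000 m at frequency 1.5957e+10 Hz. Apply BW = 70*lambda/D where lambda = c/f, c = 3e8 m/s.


lambda = c / f = 3.0000e+08 / 1.5957e+10 = 0.01880053 m
BW = 70 * 0.01880053 / 0.97000 = 1.357 deg

1.357 deg


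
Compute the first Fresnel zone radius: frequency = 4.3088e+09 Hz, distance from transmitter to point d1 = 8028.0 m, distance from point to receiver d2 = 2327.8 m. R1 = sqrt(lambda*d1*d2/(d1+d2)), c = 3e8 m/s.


lambda = c / f = 3.0000e+08 / 4.3088e+09 = 0.06962495 m
R1 = sqrt(0.06962495 * 8028.0 * 2327.8 / (8028.0 + 2327.8)) = 11.21 m

11.21 m


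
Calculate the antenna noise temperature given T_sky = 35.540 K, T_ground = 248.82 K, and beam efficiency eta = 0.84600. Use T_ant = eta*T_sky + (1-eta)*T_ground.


T_ant = 0.84600 * 35.540 + (1 - 0.84600) * 248.82 = 68.39 K

68.39 K


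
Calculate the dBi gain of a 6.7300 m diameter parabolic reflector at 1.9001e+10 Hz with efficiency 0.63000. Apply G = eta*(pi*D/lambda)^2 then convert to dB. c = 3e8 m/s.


lambda = c / f = 3.0000e+08 / 1.9001e+10 = 0.01578864 m
G_linear = 0.63000 * (pi * 6.7300 / 0.01578864)^2 = 1.129746e+06
G_dBi = 10 * log10(1.129746e+06) = 60.53 dBi

60.53 dBi


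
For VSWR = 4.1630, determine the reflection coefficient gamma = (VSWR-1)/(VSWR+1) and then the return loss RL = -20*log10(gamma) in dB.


gamma = (4.1630 - 1) / (4.1630 + 1) = 0.6126283
RL = -20 * log10(0.6126283) = 4.256 dB

4.256 dB


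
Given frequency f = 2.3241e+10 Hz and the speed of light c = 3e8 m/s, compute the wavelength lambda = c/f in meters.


lambda = c / f = 3.0000e+08 / 2.3241e+10 = 0.01291 m

0.01291 m


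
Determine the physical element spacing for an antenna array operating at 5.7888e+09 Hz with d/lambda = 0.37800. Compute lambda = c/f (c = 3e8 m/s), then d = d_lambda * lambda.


lambda = c / f = 3.0000e+08 / 5.7888e+09 = 0.05182421 m
d = 0.37800 * 0.05182421 = 0.01959 m

0.01959 m


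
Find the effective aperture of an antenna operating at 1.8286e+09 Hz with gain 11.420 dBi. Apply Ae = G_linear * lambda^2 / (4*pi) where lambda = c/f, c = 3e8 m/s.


lambda = c / f = 3.0000e+08 / 1.8286e+09 = 0.1640599 m
G_linear = 10^(11.420/10) = 13.86756
Ae = G_linear * lambda^2 / (4*pi) = 13.86756 * 0.1640599^2 / (4*pi) = 0.02970 m^2

0.02970 m^2


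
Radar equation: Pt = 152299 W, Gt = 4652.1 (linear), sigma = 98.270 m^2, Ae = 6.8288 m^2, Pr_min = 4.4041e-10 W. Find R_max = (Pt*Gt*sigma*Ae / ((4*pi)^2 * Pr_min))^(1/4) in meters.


R^4 = 152299*4652.1*98.270*6.8288 / ((4*pi)^2 * 4.4041e-10) = 6.836511e+18
R_max = 6.836511e+18^0.25 = 51134 m

51134 m


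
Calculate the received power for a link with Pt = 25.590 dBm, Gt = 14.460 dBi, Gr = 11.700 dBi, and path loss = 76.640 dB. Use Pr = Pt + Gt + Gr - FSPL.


Pr = 25.590 + 14.460 + 11.700 - 76.640 = -24.89 dBm

-24.89 dBm


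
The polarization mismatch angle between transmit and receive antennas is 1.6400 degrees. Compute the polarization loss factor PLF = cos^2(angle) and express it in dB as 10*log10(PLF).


PLF_linear = cos^2(1.6400 deg) = 0.9991809
PLF_dB = 10 * log10(0.9991809) = -3.559e-03 dB

-3.559e-03 dB


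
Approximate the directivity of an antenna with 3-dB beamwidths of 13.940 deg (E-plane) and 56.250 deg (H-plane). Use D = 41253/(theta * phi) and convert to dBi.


D_linear = 41253 / (13.940 * 56.250) = 52.61023
D_dBi = 10 * log10(52.61023) = 17.21 dBi

17.21 dBi


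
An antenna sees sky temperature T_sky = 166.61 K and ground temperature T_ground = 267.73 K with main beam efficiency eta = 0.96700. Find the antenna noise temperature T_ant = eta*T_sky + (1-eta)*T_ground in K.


T_ant = 0.96700 * 166.61 + (1 - 0.96700) * 267.73 = 169.9 K

169.9 K


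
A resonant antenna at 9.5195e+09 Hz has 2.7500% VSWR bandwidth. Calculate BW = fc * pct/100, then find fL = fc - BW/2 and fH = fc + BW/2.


BW = 9.5195e+09 * 2.7500/100 = 2.617862e+08 Hz
fL = 9.5195e+09 - 2.617862e+08/2 = 9.389e+09 Hz
fH = 9.5195e+09 + 2.617862e+08/2 = 9.650e+09 Hz

BW=2.618e+08 Hz, fL=9.389e+09 Hz, fH=9.650e+09 Hz


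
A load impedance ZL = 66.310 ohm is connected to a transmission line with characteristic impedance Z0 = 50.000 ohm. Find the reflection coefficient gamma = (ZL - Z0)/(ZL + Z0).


gamma = (66.310 - 50.000) / (66.310 + 50.000) = 0.1402

0.1402


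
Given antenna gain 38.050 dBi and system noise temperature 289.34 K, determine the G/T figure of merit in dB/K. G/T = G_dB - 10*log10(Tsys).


G/T = 38.050 - 10*log10(289.34) = 38.050 - 24.61408 = 13.44 dB/K

13.44 dB/K


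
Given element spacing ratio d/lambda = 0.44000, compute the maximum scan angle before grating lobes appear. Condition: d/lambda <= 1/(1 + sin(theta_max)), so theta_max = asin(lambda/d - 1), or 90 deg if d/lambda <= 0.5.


lambda/d - 1 = 1/0.44000 - 1 = 1.272727 >= 1
d/lambda <= 0.5, so the array can scan to endfire without grating lobes: theta_max = 90 deg

90 deg


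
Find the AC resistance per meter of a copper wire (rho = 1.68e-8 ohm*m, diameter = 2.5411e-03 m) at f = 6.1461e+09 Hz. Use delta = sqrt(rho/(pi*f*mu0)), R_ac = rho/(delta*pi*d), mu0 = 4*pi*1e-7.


delta = sqrt(1.68e-8 / (pi * 6.1461e+09 * 4*pi*1e-7)) = 8.320989e-07 m
R_ac = 1.68e-8 / (8.320989e-07 * pi * 2.5411e-03) = 2.529 ohm/m

2.529 ohm/m


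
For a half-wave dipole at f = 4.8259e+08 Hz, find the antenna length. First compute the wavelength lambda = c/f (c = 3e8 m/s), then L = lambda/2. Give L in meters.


lambda = c / f = 3.0000e+08 / 4.8259e+08 = 0.6216457 m
L = lambda / 2 = 0.6216457 / 2 = 0.3108 m

0.3108 m


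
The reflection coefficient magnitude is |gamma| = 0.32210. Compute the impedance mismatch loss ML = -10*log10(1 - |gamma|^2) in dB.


ML = -10 * log10(1 - 0.32210^2) = -10 * log10(0.89625159) = 0.4757 dB

0.4757 dB


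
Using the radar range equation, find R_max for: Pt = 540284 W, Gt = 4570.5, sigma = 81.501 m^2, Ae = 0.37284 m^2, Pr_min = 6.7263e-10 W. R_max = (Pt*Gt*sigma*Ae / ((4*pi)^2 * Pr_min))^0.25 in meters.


R^4 = 540284*4570.5*81.501*0.37284 / ((4*pi)^2 * 6.7263e-10) = 7.064400e+17
R_max = 7.064400e+17^0.25 = 28991 m

28991 m


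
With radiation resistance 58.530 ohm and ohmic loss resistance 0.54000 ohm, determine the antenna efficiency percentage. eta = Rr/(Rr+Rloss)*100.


eta = 58.530 / (58.530 + 0.54000) * 100 = 99.09%

99.09%


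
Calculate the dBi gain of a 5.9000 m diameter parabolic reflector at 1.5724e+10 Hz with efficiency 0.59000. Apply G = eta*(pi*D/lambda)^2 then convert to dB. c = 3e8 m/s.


lambda = c / f = 3.0000e+08 / 1.5724e+10 = 0.01907911 m
G_linear = 0.59000 * (pi * 5.9000 / 0.01907911)^2 = 556851.7
G_dBi = 10 * log10(556851.7) = 57.46 dBi

57.46 dBi


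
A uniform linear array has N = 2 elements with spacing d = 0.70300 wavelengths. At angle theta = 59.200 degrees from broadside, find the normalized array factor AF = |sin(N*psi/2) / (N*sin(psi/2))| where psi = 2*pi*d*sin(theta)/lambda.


psi = 2*pi*0.70300*sin(59.200 deg) = 3.794094 rad
AF = |sin(2*3.794094/2) / (2*sin(3.794094/2))| = 0.3205

0.3205


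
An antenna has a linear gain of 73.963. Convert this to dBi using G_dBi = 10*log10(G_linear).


G_dBi = 10 * log10(73.963) = 18.69 dBi

18.69 dBi


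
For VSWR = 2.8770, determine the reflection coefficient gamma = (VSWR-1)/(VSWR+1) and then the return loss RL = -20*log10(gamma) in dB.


gamma = (2.8770 - 1) / (2.8770 + 1) = 0.4841372
RL = -20 * log10(0.4841372) = 6.301 dB

6.301 dB


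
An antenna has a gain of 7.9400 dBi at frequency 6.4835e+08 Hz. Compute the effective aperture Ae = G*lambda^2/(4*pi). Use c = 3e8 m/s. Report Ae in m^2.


lambda = c / f = 3.0000e+08 / 6.4835e+08 = 0.4627130 m
G_linear = 10^(7.9400/10) = 6.223003
Ae = G_linear * lambda^2 / (4*pi) = 6.223003 * 0.4627130^2 / (4*pi) = 0.1060 m^2

0.1060 m^2


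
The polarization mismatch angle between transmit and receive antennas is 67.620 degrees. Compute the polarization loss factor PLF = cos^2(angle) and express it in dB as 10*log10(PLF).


PLF_linear = cos^2(67.620 deg) = 0.1449688
PLF_dB = 10 * log10(0.1449688) = -8.387 dB

-8.387 dB


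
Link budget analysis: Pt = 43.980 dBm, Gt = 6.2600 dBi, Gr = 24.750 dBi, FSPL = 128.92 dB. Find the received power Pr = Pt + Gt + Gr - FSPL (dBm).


Pr = 43.980 + 6.2600 + 24.750 - 128.92 = -53.93 dBm

-53.93 dBm


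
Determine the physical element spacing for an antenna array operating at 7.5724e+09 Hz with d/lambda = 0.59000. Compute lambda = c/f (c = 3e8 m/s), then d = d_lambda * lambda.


lambda = c / f = 3.0000e+08 / 7.5724e+09 = 0.03961756 m
d = 0.59000 * 0.03961756 = 0.02337 m

0.02337 m


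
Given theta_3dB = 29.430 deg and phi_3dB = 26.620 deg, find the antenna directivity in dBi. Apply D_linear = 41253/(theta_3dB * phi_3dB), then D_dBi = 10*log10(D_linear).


D_linear = 41253 / (29.430 * 26.620) = 52.65713
D_dBi = 10 * log10(52.65713) = 17.21 dBi

17.21 dBi


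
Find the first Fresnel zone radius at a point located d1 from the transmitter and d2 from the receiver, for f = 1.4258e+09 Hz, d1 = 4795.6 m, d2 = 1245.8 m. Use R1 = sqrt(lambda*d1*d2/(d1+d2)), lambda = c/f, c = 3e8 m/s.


lambda = c / f = 3.0000e+08 / 1.4258e+09 = 0.2104082 m
R1 = sqrt(0.2104082 * 4795.6 * 1245.8 / (4795.6 + 1245.8)) = 14.42 m

14.42 m


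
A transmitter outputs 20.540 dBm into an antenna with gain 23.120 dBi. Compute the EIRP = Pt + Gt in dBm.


EIRP = Pt + Gt = 20.540 + 23.120 = 43.66 dBm

43.66 dBm


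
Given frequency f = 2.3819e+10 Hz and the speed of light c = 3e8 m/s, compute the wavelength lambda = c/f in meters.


lambda = c / f = 3.0000e+08 / 2.3819e+10 = 0.01259 m

0.01259 m


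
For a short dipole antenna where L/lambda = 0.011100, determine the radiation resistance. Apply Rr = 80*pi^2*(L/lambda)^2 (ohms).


Rr = 80 * pi^2 * (0.011100)^2 = 80 * 9.869604 * 1.232100e-04 = 0.09728 ohm

0.09728 ohm


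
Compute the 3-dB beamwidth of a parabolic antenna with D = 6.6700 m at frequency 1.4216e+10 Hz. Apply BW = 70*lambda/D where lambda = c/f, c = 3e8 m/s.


lambda = c / f = 3.0000e+08 / 1.4216e+10 = 0.02110298 m
BW = 70 * 0.02110298 / 6.6700 = 0.2215 deg

0.2215 deg


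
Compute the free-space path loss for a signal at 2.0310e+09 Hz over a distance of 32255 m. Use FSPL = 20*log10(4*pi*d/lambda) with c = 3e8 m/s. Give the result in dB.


lambda = c / f = 3.0000e+08 / 2.0310e+09 = 0.1477105 m
FSPL = 20 * log10(4*pi*32255/0.1477105) = 128.8 dB

128.8 dB


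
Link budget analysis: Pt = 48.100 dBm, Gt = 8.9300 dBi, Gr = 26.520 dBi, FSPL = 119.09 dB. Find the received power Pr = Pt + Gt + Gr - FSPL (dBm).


Pr = 48.100 + 8.9300 + 26.520 - 119.09 = -35.54 dBm

-35.54 dBm


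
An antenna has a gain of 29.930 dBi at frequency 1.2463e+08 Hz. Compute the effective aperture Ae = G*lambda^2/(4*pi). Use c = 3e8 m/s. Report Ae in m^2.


lambda = c / f = 3.0000e+08 / 1.2463e+08 = 2.407125 m
G_linear = 10^(29.930/10) = 984.0111
Ae = G_linear * lambda^2 / (4*pi) = 984.0111 * 2.407125^2 / (4*pi) = 453.7 m^2

453.7 m^2


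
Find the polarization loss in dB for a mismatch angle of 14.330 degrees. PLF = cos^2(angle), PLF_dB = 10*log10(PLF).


PLF_linear = cos^2(14.330 deg) = 0.9387406
PLF_dB = 10 * log10(0.9387406) = -0.2745 dB

-0.2745 dB


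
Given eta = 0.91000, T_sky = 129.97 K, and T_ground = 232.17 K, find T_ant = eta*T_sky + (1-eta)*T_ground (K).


T_ant = 0.91000 * 129.97 + (1 - 0.91000) * 232.17 = 139.2 K

139.2 K


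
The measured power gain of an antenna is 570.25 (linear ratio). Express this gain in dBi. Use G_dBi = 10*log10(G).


G_dBi = 10 * log10(570.25) = 27.56 dBi

27.56 dBi


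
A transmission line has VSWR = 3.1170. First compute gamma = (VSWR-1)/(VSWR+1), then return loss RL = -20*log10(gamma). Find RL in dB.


gamma = (3.1170 - 1) / (3.1170 + 1) = 0.5142094
RL = -20 * log10(0.5142094) = 5.777 dB

5.777 dB


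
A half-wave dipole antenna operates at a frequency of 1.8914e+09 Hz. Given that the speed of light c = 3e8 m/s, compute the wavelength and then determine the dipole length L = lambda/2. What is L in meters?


lambda = c / f = 3.0000e+08 / 1.8914e+09 = 0.1586127 m
L = lambda / 2 = 0.1586127 / 2 = 0.07931 m

0.07931 m


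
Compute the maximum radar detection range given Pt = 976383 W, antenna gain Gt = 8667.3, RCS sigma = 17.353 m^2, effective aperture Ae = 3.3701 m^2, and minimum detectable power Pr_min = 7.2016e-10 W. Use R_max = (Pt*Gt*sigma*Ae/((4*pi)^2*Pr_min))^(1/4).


R^4 = 976383*8667.3*17.353*3.3701 / ((4*pi)^2 * 7.2016e-10) = 4.351837e+18
R_max = 4.351837e+18^0.25 = 45674 m

45674 m


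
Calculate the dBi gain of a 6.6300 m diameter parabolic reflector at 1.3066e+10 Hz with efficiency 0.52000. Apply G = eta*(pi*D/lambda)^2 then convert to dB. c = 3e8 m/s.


lambda = c / f = 3.0000e+08 / 1.3066e+10 = 0.02296036 m
G_linear = 0.52000 * (pi * 6.6300 / 0.02296036)^2 = 427930.0
G_dBi = 10 * log10(427930.0) = 56.31 dBi

56.31 dBi


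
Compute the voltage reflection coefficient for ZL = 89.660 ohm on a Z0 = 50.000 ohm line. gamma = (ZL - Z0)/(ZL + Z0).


gamma = (89.660 - 50.000) / (89.660 + 50.000) = 0.2840

0.2840


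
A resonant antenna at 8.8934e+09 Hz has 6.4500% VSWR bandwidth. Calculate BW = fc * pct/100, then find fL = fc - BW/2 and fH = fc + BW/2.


BW = 8.8934e+09 * 6.4500/100 = 5.736243e+08 Hz
fL = 8.8934e+09 - 5.736243e+08/2 = 8.607e+09 Hz
fH = 8.8934e+09 + 5.736243e+08/2 = 9.180e+09 Hz

BW=5.736e+08 Hz, fL=8.607e+09 Hz, fH=9.180e+09 Hz


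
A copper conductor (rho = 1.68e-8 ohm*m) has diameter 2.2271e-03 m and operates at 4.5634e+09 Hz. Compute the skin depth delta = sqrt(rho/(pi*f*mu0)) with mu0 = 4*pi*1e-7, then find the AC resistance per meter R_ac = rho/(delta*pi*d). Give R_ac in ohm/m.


delta = sqrt(1.68e-8 / (pi * 4.5634e+09 * 4*pi*1e-7)) = 9.656739e-07 m
R_ac = 1.68e-8 / (9.656739e-07 * pi * 2.2271e-03) = 2.487 ohm/m

2.487 ohm/m


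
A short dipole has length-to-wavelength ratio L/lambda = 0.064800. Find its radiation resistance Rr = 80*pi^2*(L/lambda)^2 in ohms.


Rr = 80 * pi^2 * (0.064800)^2 = 80 * 9.869604 * 4.199040e-03 = 3.315 ohm

3.315 ohm


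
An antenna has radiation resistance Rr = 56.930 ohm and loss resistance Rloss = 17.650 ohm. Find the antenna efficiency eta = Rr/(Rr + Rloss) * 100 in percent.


eta = 56.930 / (56.930 + 17.650) * 100 = 76.33%

76.33%


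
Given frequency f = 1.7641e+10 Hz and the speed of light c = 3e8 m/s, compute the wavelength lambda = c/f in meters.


lambda = c / f = 3.0000e+08 / 1.7641e+10 = 0.01701 m

0.01701 m


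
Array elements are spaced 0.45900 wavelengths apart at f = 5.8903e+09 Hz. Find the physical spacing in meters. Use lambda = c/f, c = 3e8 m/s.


lambda = c / f = 3.0000e+08 / 5.8903e+09 = 0.05093119 m
d = 0.45900 * 0.05093119 = 0.02338 m

0.02338 m


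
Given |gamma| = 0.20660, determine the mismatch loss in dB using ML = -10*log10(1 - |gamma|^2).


ML = -10 * log10(1 - 0.20660^2) = -10 * log10(0.95731644) = 0.1894 dB

0.1894 dB


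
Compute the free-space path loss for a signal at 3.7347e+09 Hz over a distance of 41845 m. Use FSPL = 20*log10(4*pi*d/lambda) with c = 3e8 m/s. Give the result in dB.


lambda = c / f = 3.0000e+08 / 3.7347e+09 = 0.08032774 m
FSPL = 20 * log10(4*pi*41845/0.08032774) = 136.3 dB

136.3 dB


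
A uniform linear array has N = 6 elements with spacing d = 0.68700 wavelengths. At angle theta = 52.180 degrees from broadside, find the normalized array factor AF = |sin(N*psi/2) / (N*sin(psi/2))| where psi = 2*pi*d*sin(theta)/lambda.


psi = 2*pi*0.68700*sin(52.180 deg) = 3.409819 rad
AF = |sin(6*3.409819/2) / (6*sin(3.409819/2))| = 0.1212

0.1212


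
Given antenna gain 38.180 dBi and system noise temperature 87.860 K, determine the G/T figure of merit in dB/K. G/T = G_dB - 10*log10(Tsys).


G/T = 38.180 - 10*log10(87.860) = 38.180 - 19.43791 = 18.74 dB/K

18.74 dB/K


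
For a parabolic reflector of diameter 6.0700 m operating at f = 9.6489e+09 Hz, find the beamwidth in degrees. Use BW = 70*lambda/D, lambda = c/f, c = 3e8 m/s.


lambda = c / f = 3.0000e+08 / 9.6489e+09 = 0.03109163 m
BW = 70 * 0.03109163 / 6.0700 = 0.3586 deg

0.3586 deg


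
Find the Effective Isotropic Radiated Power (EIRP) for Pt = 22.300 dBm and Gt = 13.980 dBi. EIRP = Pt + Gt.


EIRP = Pt + Gt = 22.300 + 13.980 = 36.28 dBm

36.28 dBm


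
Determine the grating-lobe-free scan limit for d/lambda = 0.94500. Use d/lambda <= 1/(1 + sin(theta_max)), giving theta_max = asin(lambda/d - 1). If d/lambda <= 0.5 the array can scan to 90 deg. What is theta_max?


lambda/d - 1 = 1/0.94500 - 1 = 0.05820106
theta_max = asin(0.05820106) = 3.337 deg

3.337 deg


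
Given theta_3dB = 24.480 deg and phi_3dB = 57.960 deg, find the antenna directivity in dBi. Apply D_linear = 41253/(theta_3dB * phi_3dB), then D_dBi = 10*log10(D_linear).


D_linear = 41253 / (24.480 * 57.960) = 29.07473
D_dBi = 10 * log10(29.07473) = 14.64 dBi

14.64 dBi


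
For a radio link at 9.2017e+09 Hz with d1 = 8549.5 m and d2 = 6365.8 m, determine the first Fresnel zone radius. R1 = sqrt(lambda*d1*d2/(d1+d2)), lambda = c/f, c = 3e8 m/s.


lambda = c / f = 3.0000e+08 / 9.2017e+09 = 0.03260267 m
R1 = sqrt(0.03260267 * 8549.5 * 6365.8 / (8549.5 + 6365.8)) = 10.91 m

10.91 m


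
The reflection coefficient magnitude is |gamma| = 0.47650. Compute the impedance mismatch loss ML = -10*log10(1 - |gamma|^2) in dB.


ML = -10 * log10(1 - 0.47650^2) = -10 * log10(0.77294775) = 1.118 dB

1.118 dB


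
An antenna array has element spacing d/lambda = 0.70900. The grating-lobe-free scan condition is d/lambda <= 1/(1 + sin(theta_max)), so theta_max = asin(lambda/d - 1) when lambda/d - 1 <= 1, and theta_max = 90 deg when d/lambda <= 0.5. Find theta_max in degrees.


lambda/d - 1 = 1/0.70900 - 1 = 0.4104372
theta_max = asin(0.4104372) = 24.23 deg

24.23 deg


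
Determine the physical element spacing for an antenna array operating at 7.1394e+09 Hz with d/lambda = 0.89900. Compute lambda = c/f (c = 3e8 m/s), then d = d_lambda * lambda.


lambda = c / f = 3.0000e+08 / 7.1394e+09 = 0.04202034 m
d = 0.89900 * 0.04202034 = 0.03778 m

0.03778 m


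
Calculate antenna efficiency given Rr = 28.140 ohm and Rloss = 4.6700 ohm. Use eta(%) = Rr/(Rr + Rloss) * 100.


eta = 28.140 / (28.140 + 4.6700) * 100 = 85.77%

85.77%


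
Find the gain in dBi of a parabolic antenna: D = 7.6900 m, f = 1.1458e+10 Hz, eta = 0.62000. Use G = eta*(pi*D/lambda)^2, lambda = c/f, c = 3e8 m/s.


lambda = c / f = 3.0000e+08 / 1.1458e+10 = 0.02618258 m
G_linear = 0.62000 * (pi * 7.6900 / 0.02618258)^2 = 527860.6
G_dBi = 10 * log10(527860.6) = 57.23 dBi

57.23 dBi


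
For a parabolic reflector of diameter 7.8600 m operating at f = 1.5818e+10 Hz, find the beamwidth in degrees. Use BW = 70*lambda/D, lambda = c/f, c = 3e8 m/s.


lambda = c / f = 3.0000e+08 / 1.5818e+10 = 0.01896574 m
BW = 70 * 0.01896574 / 7.8600 = 0.1689 deg

0.1689 deg


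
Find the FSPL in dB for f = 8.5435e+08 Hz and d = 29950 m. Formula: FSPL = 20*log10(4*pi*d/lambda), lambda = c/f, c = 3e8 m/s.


lambda = c / f = 3.0000e+08 / 8.5435e+08 = 0.3511441 m
FSPL = 20 * log10(4*pi*29950/0.3511441) = 120.6 dB

120.6 dB


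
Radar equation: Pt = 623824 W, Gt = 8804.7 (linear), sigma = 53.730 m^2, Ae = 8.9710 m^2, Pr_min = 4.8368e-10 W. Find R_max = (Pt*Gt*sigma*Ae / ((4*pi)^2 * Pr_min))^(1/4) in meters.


R^4 = 623824*8804.7*53.730*8.9710 / ((4*pi)^2 * 4.8368e-10) = 3.466223e+19
R_max = 3.466223e+19^0.25 = 76730 m

76730 m


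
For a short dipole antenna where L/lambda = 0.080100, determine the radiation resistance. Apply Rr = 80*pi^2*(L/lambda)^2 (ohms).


Rr = 80 * pi^2 * (0.080100)^2 = 80 * 9.869604 * 6.416010e-03 = 5.066 ohm

5.066 ohm


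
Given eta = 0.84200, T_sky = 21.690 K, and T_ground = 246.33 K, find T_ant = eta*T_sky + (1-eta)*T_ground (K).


T_ant = 0.84200 * 21.690 + (1 - 0.84200) * 246.33 = 57.18 K

57.18 K


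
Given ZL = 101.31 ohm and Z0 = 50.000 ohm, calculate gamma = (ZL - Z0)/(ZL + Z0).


gamma = (101.31 - 50.000) / (101.31 + 50.000) = 0.3391

0.3391


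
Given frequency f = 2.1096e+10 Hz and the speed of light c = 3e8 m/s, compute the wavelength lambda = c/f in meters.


lambda = c / f = 3.0000e+08 / 2.1096e+10 = 0.01422 m

0.01422 m


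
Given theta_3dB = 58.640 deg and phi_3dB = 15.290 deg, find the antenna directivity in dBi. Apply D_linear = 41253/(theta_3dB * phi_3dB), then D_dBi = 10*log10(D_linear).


D_linear = 41253 / (58.640 * 15.290) = 46.01020
D_dBi = 10 * log10(46.01020) = 16.63 dBi

16.63 dBi


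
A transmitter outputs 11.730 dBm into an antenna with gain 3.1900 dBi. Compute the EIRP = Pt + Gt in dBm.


EIRP = Pt + Gt = 11.730 + 3.1900 = 14.92 dBm

14.92 dBm


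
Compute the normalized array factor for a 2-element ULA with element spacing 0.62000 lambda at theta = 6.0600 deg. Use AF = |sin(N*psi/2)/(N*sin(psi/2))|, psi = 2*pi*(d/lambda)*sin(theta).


psi = 2*pi*0.62000*sin(6.0600 deg) = 0.4112553 rad
AF = |sin(2*0.4112553/2) / (2*sin(0.4112553/2))| = 0.9789

0.9789


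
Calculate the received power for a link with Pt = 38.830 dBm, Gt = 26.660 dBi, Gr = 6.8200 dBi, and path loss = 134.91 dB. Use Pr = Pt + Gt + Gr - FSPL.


Pr = 38.830 + 26.660 + 6.8200 - 134.91 = -62.60 dBm

-62.60 dBm


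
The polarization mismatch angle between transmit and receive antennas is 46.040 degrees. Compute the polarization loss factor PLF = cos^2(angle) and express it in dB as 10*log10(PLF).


PLF_linear = cos^2(46.040 deg) = 0.4818526
PLF_dB = 10 * log10(0.4818526) = -3.171 dB

-3.171 dB


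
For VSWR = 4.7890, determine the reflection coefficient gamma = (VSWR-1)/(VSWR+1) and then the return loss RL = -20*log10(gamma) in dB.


gamma = (4.7890 - 1) / (4.7890 + 1) = 0.6545172
RL = -20 * log10(0.6545172) = 3.682 dB

3.682 dB


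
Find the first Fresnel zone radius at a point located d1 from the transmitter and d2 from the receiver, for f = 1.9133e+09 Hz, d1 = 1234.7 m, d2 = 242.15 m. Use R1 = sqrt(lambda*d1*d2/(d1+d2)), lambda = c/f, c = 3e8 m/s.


lambda = c / f = 3.0000e+08 / 1.9133e+09 = 0.1567972 m
R1 = sqrt(0.1567972 * 1234.7 * 242.15 / (1234.7 + 242.15)) = 5.634 m

5.634 m


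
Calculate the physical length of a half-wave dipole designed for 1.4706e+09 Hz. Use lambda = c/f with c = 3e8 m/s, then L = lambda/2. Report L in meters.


lambda = c / f = 3.0000e+08 / 1.4706e+09 = 0.2039984 m
L = lambda / 2 = 0.2039984 / 2 = 0.1020 m

0.1020 m


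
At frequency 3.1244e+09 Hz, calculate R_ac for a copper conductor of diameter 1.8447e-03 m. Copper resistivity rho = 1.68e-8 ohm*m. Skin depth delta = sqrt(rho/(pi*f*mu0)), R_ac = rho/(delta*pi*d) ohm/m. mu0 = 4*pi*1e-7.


delta = sqrt(1.68e-8 / (pi * 3.1244e+09 * 4*pi*1e-7)) = 1.167055e-06 m
R_ac = 1.68e-8 / (1.167055e-06 * pi * 1.8447e-03) = 2.484 ohm/m

2.484 ohm/m


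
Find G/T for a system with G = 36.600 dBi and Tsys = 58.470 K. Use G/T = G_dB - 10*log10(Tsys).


G/T = 36.600 - 10*log10(58.470) = 36.600 - 17.66933 = 18.93 dB/K

18.93 dB/K


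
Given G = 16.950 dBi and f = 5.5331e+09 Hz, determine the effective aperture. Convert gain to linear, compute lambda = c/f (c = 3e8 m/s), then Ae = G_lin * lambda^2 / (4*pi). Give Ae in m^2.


lambda = c / f = 3.0000e+08 / 5.5331e+09 = 0.05421915 m
G_linear = 10^(16.950/10) = 49.54502
Ae = G_linear * lambda^2 / (4*pi) = 49.54502 * 0.05421915^2 / (4*pi) = 0.01159 m^2

0.01159 m^2


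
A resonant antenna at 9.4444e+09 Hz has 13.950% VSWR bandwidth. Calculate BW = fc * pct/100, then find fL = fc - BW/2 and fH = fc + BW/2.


BW = 9.4444e+09 * 13.950/100 = 1.317494e+09 Hz
fL = 9.4444e+09 - 1.317494e+09/2 = 8.786e+09 Hz
fH = 9.4444e+09 + 1.317494e+09/2 = 1.010e+10 Hz

BW=1.317e+09 Hz, fL=8.786e+09 Hz, fH=1.010e+10 Hz


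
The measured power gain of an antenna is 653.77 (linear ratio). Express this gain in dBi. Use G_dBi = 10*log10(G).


G_dBi = 10 * log10(653.77) = 28.15 dBi

28.15 dBi


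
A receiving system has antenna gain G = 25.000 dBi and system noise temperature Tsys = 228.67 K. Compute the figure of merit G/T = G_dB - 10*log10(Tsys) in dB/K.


G/T = 25.000 - 10*log10(228.67) = 25.000 - 23.59209 = 1.408 dB/K

1.408 dB/K


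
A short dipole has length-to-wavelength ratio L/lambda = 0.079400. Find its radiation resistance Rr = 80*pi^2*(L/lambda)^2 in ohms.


Rr = 80 * pi^2 * (0.079400)^2 = 80 * 9.869604 * 6.304360e-03 = 4.978 ohm

4.978 ohm


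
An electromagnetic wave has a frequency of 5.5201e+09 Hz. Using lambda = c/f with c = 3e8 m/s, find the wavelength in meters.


lambda = c / f = 3.0000e+08 / 5.5201e+09 = 0.05435 m

0.05435 m


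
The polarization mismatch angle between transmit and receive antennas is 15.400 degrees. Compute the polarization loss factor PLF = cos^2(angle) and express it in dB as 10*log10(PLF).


PLF_linear = cos^2(15.400 deg) = 0.9294799
PLF_dB = 10 * log10(0.9294799) = -0.3176 dB

-0.3176 dB


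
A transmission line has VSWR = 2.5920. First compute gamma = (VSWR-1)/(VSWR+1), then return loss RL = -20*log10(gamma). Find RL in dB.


gamma = (2.5920 - 1) / (2.5920 + 1) = 0.4432071
RL = -20 * log10(0.4432071) = 7.068 dB

7.068 dB


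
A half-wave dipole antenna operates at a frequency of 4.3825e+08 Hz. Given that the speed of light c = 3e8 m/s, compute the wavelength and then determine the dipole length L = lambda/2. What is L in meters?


lambda = c / f = 3.0000e+08 / 4.3825e+08 = 0.6845408 m
L = lambda / 2 = 0.6845408 / 2 = 0.3423 m

0.3423 m


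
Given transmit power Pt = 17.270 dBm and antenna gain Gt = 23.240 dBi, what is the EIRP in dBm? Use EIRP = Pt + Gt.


EIRP = Pt + Gt = 17.270 + 23.240 = 40.51 dBm

40.51 dBm


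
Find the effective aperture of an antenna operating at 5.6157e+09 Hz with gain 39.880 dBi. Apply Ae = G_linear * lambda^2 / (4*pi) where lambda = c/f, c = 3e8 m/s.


lambda = c / f = 3.0000e+08 / 5.6157e+09 = 0.05342166 m
G_linear = 10^(39.880/10) = 9727.472
Ae = G_linear * lambda^2 / (4*pi) = 9727.472 * 0.05342166^2 / (4*pi) = 2.209 m^2

2.209 m^2


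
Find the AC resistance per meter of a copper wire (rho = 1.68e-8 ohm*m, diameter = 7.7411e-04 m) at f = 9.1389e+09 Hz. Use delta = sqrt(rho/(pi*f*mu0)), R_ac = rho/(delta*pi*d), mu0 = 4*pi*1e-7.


delta = sqrt(1.68e-8 / (pi * 9.1389e+09 * 4*pi*1e-7)) = 6.823824e-07 m
R_ac = 1.68e-8 / (6.823824e-07 * pi * 7.7411e-04) = 10.12 ohm/m

10.12 ohm/m


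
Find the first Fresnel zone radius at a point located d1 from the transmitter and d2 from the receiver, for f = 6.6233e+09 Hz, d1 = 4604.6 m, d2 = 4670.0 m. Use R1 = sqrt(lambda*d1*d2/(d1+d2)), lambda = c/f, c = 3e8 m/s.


lambda = c / f = 3.0000e+08 / 6.6233e+09 = 0.04529464 m
R1 = sqrt(0.04529464 * 4604.6 * 4670.0 / (4604.6 + 4670.0)) = 10.25 m

10.25 m


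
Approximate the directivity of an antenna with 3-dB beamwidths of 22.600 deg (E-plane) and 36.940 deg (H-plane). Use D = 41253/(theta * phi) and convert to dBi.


D_linear = 41253 / (22.600 * 36.940) = 49.41402
D_dBi = 10 * log10(49.41402) = 16.94 dBi

16.94 dBi


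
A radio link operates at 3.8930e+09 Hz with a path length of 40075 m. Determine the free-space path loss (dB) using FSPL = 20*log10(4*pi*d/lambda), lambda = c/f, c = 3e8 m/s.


lambda = c / f = 3.0000e+08 / 3.8930e+09 = 0.07706139 m
FSPL = 20 * log10(4*pi*40075/0.07706139) = 136.3 dB

136.3 dB


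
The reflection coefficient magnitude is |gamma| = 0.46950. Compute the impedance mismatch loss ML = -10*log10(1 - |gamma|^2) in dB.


ML = -10 * log10(1 - 0.46950^2) = -10 * log10(0.77956975) = 1.081 dB

1.081 dB


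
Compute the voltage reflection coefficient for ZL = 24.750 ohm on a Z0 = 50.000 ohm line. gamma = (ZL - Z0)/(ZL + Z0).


gamma = (24.750 - 50.000) / (24.750 + 50.000) = -0.3378

-0.3378


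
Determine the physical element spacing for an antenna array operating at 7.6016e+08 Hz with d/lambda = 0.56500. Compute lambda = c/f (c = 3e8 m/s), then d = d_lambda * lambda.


lambda = c / f = 3.0000e+08 / 7.6016e+08 = 0.3946538 m
d = 0.56500 * 0.3946538 = 0.2230 m

0.2230 m


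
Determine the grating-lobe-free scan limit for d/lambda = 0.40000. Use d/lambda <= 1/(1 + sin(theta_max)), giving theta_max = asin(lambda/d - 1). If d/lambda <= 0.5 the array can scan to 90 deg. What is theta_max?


lambda/d - 1 = 1/0.40000 - 1 = 1.500000 >= 1
d/lambda <= 0.5, so the array can scan to endfire without grating lobes: theta_max = 90 deg

90 deg


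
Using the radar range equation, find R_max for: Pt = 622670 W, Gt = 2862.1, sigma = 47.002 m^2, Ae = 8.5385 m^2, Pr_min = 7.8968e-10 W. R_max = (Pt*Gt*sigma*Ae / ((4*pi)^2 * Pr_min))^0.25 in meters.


R^4 = 622670*2862.1*47.002*8.5385 / ((4*pi)^2 * 7.8968e-10) = 5.735480e+18
R_max = 5.735480e+18^0.25 = 48938 m

48938 m


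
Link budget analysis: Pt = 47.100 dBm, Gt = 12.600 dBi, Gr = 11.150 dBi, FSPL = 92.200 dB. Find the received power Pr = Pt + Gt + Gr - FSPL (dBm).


Pr = 47.100 + 12.600 + 11.150 - 92.200 = -21.35 dBm

-21.35 dBm


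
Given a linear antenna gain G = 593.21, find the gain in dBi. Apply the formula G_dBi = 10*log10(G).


G_dBi = 10 * log10(593.21) = 27.73 dBi

27.73 dBi


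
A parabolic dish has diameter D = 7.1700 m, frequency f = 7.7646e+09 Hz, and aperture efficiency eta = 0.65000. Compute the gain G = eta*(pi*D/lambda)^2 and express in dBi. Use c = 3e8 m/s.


lambda = c / f = 3.0000e+08 / 7.7646e+09 = 0.03863689 m
G_linear = 0.65000 * (pi * 7.1700 / 0.03863689)^2 = 220926.1
G_dBi = 10 * log10(220926.1) = 53.44 dBi

53.44 dBi


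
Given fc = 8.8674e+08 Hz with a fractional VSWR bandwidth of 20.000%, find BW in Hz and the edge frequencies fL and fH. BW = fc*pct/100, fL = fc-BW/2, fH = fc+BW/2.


BW = 8.8674e+08 * 20.000/100 = 1.773480e+08 Hz
fL = 8.8674e+08 - 1.773480e+08/2 = 7.981e+08 Hz
fH = 8.8674e+08 + 1.773480e+08/2 = 9.754e+08 Hz

BW=1.773e+08 Hz, fL=7.981e+08 Hz, fH=9.754e+08 Hz


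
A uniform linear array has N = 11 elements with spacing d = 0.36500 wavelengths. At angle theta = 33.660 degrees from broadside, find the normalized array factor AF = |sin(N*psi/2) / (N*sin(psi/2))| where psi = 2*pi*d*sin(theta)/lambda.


psi = 2*pi*0.36500*sin(33.660 deg) = 1.271127 rad
AF = |sin(11*1.271127/2) / (11*sin(1.271127/2))| = 0.09959

0.09959


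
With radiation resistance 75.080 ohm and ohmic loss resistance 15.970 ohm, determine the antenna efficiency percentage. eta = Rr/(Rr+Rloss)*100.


eta = 75.080 / (75.080 + 15.970) * 100 = 82.46%

82.46%


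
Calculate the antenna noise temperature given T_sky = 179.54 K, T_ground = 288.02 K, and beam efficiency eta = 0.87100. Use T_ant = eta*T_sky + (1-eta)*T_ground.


T_ant = 0.87100 * 179.54 + (1 - 0.87100) * 288.02 = 193.5 K

193.5 K


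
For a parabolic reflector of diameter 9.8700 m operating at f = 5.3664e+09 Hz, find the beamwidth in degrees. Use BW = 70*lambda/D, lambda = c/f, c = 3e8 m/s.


lambda = c / f = 3.0000e+08 / 5.3664e+09 = 0.05590340 m
BW = 70 * 0.05590340 / 9.8700 = 0.3965 deg

0.3965 deg


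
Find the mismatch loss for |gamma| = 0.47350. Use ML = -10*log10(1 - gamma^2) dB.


ML = -10 * log10(1 - 0.47350^2) = -10 * log10(0.77579775) = 1.103 dB

1.103 dB


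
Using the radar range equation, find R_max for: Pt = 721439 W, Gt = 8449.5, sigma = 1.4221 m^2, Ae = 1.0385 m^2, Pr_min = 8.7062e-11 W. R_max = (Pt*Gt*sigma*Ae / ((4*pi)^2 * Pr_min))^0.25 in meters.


R^4 = 721439*8449.5*1.4221*1.0385 / ((4*pi)^2 * 8.7062e-11) = 6.548154e+17
R_max = 6.548154e+17^0.25 = 28447 m

28447 m


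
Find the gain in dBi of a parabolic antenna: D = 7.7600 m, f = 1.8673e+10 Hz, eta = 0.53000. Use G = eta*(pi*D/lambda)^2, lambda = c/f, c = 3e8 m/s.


lambda = c / f = 3.0000e+08 / 1.8673e+10 = 0.01606598 m
G_linear = 0.53000 * (pi * 7.7600 / 0.01606598)^2 = 1.220351e+06
G_dBi = 10 * log10(1.220351e+06) = 60.86 dBi

60.86 dBi


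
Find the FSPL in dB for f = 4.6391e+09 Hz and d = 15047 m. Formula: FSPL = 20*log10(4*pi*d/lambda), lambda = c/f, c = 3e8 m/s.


lambda = c / f = 3.0000e+08 / 4.6391e+09 = 0.06466772 m
FSPL = 20 * log10(4*pi*15047/0.06466772) = 129.3 dB

129.3 dB


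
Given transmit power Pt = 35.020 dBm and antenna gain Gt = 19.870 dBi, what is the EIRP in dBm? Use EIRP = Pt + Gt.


EIRP = Pt + Gt = 35.020 + 19.870 = 54.89 dBm

54.89 dBm


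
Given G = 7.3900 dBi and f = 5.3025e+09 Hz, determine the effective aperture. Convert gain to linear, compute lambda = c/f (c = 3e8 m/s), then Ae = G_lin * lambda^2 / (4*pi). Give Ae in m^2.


lambda = c / f = 3.0000e+08 / 5.3025e+09 = 0.05657709 m
G_linear = 10^(7.3900/10) = 5.482770
Ae = G_linear * lambda^2 / (4*pi) = 5.482770 * 0.05657709^2 / (4*pi) = 1.397e-03 m^2

1.397e-03 m^2


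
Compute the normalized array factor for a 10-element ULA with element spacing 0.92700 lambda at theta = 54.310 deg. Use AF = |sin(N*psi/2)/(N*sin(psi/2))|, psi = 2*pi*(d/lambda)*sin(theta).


psi = 2*pi*0.92700*sin(54.310 deg) = 4.730584 rad
AF = |sin(10*4.730584/2) / (10*sin(4.730584/2))| = 0.1421

0.1421


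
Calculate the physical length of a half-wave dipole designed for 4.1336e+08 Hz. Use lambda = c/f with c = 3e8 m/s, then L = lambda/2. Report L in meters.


lambda = c / f = 3.0000e+08 / 4.1336e+08 = 0.7257596 m
L = lambda / 2 = 0.7257596 / 2 = 0.3629 m

0.3629 m


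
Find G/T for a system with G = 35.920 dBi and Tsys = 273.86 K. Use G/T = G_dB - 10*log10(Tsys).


G/T = 35.920 - 10*log10(273.86) = 35.920 - 24.37529 = 11.54 dB/K

11.54 dB/K


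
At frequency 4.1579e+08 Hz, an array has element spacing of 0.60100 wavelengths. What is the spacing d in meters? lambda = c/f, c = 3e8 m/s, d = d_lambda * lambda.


lambda = c / f = 3.0000e+08 / 4.1579e+08 = 0.7215181 m
d = 0.60100 * 0.7215181 = 0.4336 m

0.4336 m


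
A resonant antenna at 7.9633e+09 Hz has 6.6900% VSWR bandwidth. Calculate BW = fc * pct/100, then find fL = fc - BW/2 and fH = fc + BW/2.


BW = 7.9633e+09 * 6.6900/100 = 5.327448e+08 Hz
fL = 7.9633e+09 - 5.327448e+08/2 = 7.697e+09 Hz
fH = 7.9633e+09 + 5.327448e+08/2 = 8.230e+09 Hz

BW=5.327e+08 Hz, fL=7.697e+09 Hz, fH=8.230e+09 Hz


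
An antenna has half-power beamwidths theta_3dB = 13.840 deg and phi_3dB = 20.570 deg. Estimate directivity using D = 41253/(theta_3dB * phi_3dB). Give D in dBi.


D_linear = 41253 / (13.840 * 20.570) = 144.9056
D_dBi = 10 * log10(144.9056) = 21.61 dBi

21.61 dBi


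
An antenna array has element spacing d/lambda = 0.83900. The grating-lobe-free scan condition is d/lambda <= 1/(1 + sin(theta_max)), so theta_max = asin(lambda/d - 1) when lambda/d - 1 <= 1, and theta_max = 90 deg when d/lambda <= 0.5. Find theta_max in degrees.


lambda/d - 1 = 1/0.83900 - 1 = 0.1918951
theta_max = asin(0.1918951) = 11.06 deg

11.06 deg


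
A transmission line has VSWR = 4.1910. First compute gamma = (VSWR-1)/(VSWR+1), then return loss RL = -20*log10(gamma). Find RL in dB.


gamma = (4.1910 - 1) / (4.1910 + 1) = 0.6147178
RL = -20 * log10(0.6147178) = 4.226 dB

4.226 dB


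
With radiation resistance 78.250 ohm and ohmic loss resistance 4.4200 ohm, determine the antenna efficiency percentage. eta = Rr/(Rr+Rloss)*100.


eta = 78.250 / (78.250 + 4.4200) * 100 = 94.65%

94.65%


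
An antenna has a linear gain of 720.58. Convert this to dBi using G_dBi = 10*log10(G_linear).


G_dBi = 10 * log10(720.58) = 28.58 dBi

28.58 dBi


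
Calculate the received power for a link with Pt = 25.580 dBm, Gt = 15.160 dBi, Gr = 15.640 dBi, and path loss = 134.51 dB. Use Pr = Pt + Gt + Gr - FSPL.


Pr = 25.580 + 15.160 + 15.640 - 134.51 = -78.13 dBm

-78.13 dBm


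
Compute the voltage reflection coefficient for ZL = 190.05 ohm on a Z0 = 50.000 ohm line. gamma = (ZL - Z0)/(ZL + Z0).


gamma = (190.05 - 50.000) / (190.05 + 50.000) = 0.5834

0.5834


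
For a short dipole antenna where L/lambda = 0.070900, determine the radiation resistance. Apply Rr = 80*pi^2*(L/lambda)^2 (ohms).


Rr = 80 * pi^2 * (0.070900)^2 = 80 * 9.869604 * 5.026810e-03 = 3.969 ohm

3.969 ohm


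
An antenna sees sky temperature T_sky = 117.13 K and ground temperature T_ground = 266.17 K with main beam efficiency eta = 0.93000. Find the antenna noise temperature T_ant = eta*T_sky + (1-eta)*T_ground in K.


T_ant = 0.93000 * 117.13 + (1 - 0.93000) * 266.17 = 127.6 K

127.6 K


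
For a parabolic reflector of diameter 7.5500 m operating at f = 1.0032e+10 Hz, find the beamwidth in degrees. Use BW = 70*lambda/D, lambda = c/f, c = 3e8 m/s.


lambda = c / f = 3.0000e+08 / 1.0032e+10 = 0.02990431 m
BW = 70 * 0.02990431 / 7.5500 = 0.2773 deg

0.2773 deg


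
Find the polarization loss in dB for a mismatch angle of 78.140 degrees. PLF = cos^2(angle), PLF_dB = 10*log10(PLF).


PLF_linear = cos^2(78.140 deg) = 0.04223888
PLF_dB = 10 * log10(0.04223888) = -13.74 dB

-13.74 dB


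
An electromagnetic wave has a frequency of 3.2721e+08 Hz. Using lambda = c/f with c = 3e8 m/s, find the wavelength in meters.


lambda = c / f = 3.0000e+08 / 3.2721e+08 = 0.9168 m

0.9168 m


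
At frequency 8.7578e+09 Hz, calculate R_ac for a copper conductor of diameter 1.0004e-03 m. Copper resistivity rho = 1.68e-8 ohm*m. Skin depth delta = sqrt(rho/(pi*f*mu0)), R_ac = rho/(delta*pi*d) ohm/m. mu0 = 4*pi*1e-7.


delta = sqrt(1.68e-8 / (pi * 8.7578e+09 * 4*pi*1e-7)) = 6.970714e-07 m
R_ac = 1.68e-8 / (6.970714e-07 * pi * 1.0004e-03) = 7.668 ohm/m

7.668 ohm/m


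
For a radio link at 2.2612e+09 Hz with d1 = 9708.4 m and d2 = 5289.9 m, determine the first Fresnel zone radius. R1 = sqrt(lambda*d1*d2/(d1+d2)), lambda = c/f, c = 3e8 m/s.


lambda = c / f = 3.0000e+08 / 2.2612e+09 = 0.1326729 m
R1 = sqrt(0.1326729 * 9708.4 * 5289.9 / (9708.4 + 5289.9)) = 21.31 m

21.31 m


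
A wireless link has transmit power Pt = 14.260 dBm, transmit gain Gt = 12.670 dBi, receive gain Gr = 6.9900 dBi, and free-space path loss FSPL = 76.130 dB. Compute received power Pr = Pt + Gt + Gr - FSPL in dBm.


Pr = 14.260 + 12.670 + 6.9900 - 76.130 = -42.21 dBm

-42.21 dBm


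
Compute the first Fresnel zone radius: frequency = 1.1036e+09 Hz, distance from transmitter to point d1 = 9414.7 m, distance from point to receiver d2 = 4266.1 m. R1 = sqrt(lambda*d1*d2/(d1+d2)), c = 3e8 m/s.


lambda = c / f = 3.0000e+08 / 1.1036e+09 = 0.2718376 m
R1 = sqrt(0.2718376 * 9414.7 * 4266.1 / (9414.7 + 4266.1)) = 28.25 m

28.25 m
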